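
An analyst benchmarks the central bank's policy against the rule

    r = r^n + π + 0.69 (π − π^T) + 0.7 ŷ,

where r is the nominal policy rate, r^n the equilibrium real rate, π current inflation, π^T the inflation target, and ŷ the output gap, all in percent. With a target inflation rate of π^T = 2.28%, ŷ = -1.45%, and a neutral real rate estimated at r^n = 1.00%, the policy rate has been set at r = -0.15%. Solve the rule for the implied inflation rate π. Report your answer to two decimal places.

0.85%

Collecting π: r = r^n + (1 + 0.69) π − 0.69 π^T + 0.7 ŷ
1.69 π = -0.15 − 1.00 + 0.69 × 2.28 − 0.7 × (-1.45) = 1.4382
π = 1.4382 / 1.69 = 0.85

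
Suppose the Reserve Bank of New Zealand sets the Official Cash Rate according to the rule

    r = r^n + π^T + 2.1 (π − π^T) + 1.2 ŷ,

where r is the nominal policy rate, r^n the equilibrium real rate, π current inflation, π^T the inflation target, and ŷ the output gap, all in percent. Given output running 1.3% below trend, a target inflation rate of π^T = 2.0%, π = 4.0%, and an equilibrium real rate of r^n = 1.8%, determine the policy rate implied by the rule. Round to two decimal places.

Output 1.3% below potential → ŷ = -1.3.
r = 1.8 + 2.0 + 2.1 × (4.0 − 2.0) + 1.2 × (-1.3)
   = 1.8 + 2 + 4.2 − 1.56 = 6.44

6.44%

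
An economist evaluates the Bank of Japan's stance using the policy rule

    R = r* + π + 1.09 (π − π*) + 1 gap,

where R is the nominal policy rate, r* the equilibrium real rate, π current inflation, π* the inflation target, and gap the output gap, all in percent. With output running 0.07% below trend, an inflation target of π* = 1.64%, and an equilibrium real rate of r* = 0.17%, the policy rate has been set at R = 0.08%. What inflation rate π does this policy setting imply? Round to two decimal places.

0.85%

Output 0.07% below potential → gap = -0.07.
Collecting π: R = r* + (1 + 1.09) π − 1.09 π* + 1 gap
2.09 π = 0.08 − 0.17 + 1.09 × 1.64 − 1 × (-0.07) = 1.7676
π = 1.7676 / 2.09 = 0.85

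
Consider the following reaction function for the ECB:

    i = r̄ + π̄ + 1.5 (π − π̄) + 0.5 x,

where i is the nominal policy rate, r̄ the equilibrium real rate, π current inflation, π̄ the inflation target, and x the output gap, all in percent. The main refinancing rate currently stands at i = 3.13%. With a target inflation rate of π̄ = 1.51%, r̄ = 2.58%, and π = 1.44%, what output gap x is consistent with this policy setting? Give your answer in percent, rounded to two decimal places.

0.5 x = 3.13 − 2.58 − 1.51 − 1.5 × (1.44 − 1.51) = -0.855
x = -0.855 / 0.5 = -1.71

-1.71%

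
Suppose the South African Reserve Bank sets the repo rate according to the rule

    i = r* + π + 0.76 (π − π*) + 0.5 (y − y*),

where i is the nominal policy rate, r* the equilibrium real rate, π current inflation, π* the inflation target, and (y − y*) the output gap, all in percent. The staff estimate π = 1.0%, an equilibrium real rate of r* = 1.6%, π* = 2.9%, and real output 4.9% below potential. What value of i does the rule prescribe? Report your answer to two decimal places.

Output 4.9% below potential → (y − y*) = -4.9.
i = 1.6 + 1.0 + 0.76 × (1.0 − 2.9) + 0.5 × (-4.9)
   = 1.6 + 1 − 1.444 − 2.45 = -1.29

-1.29%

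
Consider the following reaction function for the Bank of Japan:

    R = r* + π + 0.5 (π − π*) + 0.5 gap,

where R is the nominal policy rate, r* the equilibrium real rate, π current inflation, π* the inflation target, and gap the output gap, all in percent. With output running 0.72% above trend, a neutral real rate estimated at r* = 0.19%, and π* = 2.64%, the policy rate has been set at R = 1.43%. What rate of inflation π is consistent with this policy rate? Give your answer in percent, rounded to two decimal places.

Output 0.72% above potential → gap = 0.72.
Collecting π: R = r* + (1 + 0.5) π − 0.5 π* + 0.5 gap
1.5 π = 1.43 − 0.19 + 0.5 × 2.64 − 0.5 × 0.72 = 2.2
π = 2.2 / 1.5 = 1.47

1.47%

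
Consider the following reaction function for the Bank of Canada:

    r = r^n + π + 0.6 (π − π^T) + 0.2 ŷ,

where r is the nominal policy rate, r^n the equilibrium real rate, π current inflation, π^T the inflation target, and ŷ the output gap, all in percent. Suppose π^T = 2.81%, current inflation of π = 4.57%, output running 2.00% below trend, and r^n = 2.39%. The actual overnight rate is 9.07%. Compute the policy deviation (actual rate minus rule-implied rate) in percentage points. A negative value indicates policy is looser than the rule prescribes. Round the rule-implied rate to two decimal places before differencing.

1.45 pp

Output 2.00% below potential → ŷ = -2.00.
r = 2.39 + 4.57 + 0.6 × (4.57 − 2.81) + 0.2 × (-2.00)
   = 2.39 + 4.57 + 1.056 − 0.4 = 7.62
Deviation = 9.07 − 7.62 = 1.45 pp.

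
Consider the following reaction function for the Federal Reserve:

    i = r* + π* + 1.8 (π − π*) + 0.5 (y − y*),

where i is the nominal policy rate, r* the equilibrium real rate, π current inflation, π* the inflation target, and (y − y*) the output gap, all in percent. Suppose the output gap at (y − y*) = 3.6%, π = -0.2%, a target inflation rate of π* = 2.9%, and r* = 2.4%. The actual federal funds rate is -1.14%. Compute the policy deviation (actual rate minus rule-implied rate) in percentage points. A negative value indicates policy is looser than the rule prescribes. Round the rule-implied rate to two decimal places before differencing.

i = 2.4 + 2.9 + 1.8 × (-0.2 − 2.9) + 0.5 × 3.6
   = 2.4 + 2.9 − 5.58 + 1.8 = 1.52
Deviation = -1.14 − 1.52 = -2.66 pp.

-2.66 pp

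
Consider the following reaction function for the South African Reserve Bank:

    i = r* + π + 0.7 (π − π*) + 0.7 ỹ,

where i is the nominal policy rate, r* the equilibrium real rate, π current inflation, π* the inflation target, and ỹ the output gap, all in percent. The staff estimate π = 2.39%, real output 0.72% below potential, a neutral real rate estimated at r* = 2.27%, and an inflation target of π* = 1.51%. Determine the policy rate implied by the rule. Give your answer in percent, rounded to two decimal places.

Output 0.72% below potential → ỹ = -0.72.
i = 2.27 + 2.39 + 0.7 × (2.39 − 1.51) + 0.7 × (-0.72)
   = 2.27 + 2.39 + 0.616 − 0.504 = 4.77

4.77%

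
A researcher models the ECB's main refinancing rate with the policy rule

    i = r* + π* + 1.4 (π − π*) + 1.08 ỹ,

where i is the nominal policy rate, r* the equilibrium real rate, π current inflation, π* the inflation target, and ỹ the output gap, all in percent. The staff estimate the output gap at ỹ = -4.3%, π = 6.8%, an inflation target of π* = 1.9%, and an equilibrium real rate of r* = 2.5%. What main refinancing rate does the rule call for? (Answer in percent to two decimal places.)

i = 2.5 + 1.9 + 1.4 × (6.8 − 1.9) + 1.08 × (-4.3)
   = 2.5 + 1.9 + 6.86 − 4.644 = 6.62

6.62%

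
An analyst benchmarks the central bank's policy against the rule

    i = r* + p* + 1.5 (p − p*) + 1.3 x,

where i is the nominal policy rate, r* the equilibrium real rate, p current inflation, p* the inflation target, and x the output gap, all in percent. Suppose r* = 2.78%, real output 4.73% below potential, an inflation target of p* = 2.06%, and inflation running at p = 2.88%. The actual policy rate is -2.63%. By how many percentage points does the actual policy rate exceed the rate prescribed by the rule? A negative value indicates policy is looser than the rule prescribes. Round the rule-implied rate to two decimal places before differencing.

Output 4.73% below potential → x = -4.73.
i = 2.78 + 2.06 + 1.5 × (2.88 − 2.06) + 1.3 × (-4.73)
   = 2.78 + 2.06 + 1.23 − 6.149 = -0.08
Deviation = -2.63 − (-0.08) = -2.55 pp.

-2.55 pp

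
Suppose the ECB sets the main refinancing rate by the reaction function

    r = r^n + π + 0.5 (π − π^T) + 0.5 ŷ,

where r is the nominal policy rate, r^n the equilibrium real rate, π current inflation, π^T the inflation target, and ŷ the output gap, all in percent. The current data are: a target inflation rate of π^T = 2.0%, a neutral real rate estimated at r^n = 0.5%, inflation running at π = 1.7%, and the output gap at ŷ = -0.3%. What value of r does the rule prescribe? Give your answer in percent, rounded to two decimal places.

r = 0.5 + 1.7 + 0.5 × (1.7 − 2.0) + 0.5 × (-0.3)
   = 0.5 + 1.7 − 0.15 − 0.15 = 1.90

1.90%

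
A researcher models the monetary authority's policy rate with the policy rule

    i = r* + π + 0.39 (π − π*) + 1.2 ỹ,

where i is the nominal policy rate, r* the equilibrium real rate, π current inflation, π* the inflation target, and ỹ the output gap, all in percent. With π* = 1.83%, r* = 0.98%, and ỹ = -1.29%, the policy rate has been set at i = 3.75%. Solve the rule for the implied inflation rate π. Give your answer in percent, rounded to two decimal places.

3.62%

Collecting π: i = r* + (1 + 0.39) π − 0.39 π* + 1.2 ỹ
1.39 π = 3.75 − 0.98 + 0.39 × 1.83 − 1.2 × (-1.29) = 5.0317
π = 5.0317 / 1.39 = 3.62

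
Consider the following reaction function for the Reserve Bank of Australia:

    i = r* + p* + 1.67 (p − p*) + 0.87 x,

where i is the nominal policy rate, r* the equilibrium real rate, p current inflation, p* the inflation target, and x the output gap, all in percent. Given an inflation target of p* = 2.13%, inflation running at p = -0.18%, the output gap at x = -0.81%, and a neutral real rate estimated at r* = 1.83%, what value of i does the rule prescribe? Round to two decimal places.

-0.60%

i = 1.83 + 2.13 + 1.67 × (-0.18 − 2.13) + 0.87 × (-0.81)
   = 1.83 + 2.13 − 3.8577 − 0.7047 = -0.60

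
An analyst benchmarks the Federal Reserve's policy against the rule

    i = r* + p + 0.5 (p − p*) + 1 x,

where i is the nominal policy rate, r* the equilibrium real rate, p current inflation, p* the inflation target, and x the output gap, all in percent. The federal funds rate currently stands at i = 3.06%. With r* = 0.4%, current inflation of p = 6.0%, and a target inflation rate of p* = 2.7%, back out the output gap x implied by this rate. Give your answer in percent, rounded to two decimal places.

1 x = 3.06 − 0.4 − 6.0 − 0.5 × (6.0 − 2.7) = -4.99
x = -4.99 / 1 = -4.99

-4.99%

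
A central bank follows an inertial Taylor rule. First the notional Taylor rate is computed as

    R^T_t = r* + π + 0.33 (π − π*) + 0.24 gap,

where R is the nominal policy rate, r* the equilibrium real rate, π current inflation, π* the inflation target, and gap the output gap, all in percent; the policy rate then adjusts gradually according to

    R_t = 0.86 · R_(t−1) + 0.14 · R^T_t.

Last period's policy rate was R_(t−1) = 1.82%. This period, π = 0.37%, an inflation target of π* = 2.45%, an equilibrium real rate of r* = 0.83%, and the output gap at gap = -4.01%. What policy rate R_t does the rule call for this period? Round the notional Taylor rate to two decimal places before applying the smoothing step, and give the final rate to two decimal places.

1.50%

R^T_t = 0.83 + 0.37 + 0.33 × (0.37 − 2.45) + 0.24 × (-4.01)
   = 0.83 + 0.37 − 0.6864 − 0.9624 = -0.45
R_t = 0.86 × 1.82 + 0.14 × (-0.45) = 1.5652 − 0.063 = 1.50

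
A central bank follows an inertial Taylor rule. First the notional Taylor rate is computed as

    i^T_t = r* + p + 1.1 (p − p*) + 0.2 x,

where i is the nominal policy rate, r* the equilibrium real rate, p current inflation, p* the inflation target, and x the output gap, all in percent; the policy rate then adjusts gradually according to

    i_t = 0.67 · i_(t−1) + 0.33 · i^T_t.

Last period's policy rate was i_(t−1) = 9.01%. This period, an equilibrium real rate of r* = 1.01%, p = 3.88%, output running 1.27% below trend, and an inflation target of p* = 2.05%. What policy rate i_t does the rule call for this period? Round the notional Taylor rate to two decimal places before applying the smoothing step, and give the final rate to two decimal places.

Output 1.27% below potential → x = -1.27.
i^T_t = 1.01 + 3.88 + 1.1 × (3.88 − 2.05) + 0.2 × (-1.27)
   = 1.01 + 3.88 + 2.013 − 0.254 = 6.65
i_t = 0.67 × 9.01 + 0.33 × 6.65 = 6.0367 + 2.1945 = 8.23

8.23%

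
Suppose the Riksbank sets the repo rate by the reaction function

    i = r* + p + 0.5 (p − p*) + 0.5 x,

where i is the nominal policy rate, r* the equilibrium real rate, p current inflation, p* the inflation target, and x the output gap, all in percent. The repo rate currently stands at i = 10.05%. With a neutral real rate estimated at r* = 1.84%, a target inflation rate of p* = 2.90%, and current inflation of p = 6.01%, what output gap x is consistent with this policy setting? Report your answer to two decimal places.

0.5 x = 10.05 − 1.84 − 6.01 − 0.5 × (6.01 − 2.90) = 0.645
x = 0.645 / 0.5 = 1.29

1.29%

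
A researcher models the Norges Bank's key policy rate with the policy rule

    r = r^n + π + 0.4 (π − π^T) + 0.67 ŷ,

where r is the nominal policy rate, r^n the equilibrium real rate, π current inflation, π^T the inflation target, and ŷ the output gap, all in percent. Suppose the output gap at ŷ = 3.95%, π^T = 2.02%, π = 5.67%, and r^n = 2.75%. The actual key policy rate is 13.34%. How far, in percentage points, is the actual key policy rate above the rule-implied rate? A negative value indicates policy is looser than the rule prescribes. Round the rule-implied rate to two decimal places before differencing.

0.81 pp

r = 2.75 + 5.67 + 0.4 × (5.67 − 2.02) + 0.67 × 3.95
   = 2.75 + 5.67 + 1.46 + 2.6465 = 12.53
Deviation = 13.34 − 12.53 = 0.81 pp.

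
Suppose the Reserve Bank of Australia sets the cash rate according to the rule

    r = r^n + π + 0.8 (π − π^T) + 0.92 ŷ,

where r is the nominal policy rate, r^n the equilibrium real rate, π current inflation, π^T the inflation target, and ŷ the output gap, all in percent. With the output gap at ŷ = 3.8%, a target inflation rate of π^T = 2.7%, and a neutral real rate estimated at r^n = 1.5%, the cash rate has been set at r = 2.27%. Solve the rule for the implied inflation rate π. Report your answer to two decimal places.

-0.31%

Collecting π: r = r^n + (1 + 0.8) π − 0.8 π^T + 0.92 ŷ
1.8 π = 2.27 − 1.5 + 0.8 × 2.7 − 0.92 × 3.8 = -0.566
π = -0.566 / 1.8 = -0.31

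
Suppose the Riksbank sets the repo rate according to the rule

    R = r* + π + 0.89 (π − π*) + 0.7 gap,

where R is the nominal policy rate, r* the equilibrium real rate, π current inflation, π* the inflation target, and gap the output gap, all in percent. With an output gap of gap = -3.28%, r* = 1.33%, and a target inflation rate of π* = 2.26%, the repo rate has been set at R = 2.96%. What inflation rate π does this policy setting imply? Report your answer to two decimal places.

3.14%

Collecting π: R = r* + (1 + 0.89) π − 0.89 π* + 0.7 gap
1.89 π = 2.96 − 1.33 + 0.89 × 2.26 − 0.7 × (-3.28) = 5.9374
π = 5.9374 / 1.89 = 3.14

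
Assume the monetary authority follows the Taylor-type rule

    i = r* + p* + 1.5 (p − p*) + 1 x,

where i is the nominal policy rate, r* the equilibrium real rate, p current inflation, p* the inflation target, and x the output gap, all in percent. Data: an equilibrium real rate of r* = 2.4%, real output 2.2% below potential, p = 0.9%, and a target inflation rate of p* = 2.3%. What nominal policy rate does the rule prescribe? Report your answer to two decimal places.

0.40%

Output 2.2% below potential → x = -2.2.
i = 2.4 + 2.3 + 1.5 × (0.9 − 2.3) + 1 × (-2.2)
   = 2.4 + 2.3 − 2.1 − 2.2 = 0.40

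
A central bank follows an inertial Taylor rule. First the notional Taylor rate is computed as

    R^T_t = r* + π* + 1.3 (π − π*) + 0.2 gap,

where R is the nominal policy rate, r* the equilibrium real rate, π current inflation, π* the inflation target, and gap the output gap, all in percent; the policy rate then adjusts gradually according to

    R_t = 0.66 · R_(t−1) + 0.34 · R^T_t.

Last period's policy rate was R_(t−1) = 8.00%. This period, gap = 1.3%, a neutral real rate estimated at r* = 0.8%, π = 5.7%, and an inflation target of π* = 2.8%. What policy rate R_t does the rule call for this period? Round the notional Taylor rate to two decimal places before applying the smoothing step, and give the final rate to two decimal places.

7.87%

R^T_t = 0.8 + 2.8 + 1.3 × (5.7 − 2.8) + 0.2 × 1.3
   = 0.8 + 2.8 + 3.77 + 0.26 = 7.63
R_t = 0.66 × 8.00 + 0.34 × 7.63 = 5.28 + 2.5942 = 7.87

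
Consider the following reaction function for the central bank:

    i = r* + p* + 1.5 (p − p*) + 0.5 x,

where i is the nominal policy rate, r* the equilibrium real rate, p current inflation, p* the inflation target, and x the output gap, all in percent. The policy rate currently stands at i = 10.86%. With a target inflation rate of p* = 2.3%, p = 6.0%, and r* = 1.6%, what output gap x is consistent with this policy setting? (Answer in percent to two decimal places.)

0.5 x = 10.86 − 1.6 − 2.3 − 1.5 × (6.0 − 2.3) = 1.41
x = 1.41 / 0.5 = 2.82

2.82%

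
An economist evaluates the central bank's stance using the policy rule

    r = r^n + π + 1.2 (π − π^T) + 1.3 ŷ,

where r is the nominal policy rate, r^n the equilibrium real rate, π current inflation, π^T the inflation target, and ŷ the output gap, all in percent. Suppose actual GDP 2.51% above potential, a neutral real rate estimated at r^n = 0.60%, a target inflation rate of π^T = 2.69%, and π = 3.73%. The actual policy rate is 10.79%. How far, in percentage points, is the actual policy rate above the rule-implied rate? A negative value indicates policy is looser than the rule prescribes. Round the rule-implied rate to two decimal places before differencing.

Output 2.51% above potential → ŷ = 2.51.
r = 0.60 + 3.73 + 1.2 × (3.73 − 2.69) + 1.3 × 2.51
   = 0.60 + 3.73 + 1.248 + 3.263 = 8.84
Deviation = 10.79 − 8.84 = 1.95 pp.

1.95 pp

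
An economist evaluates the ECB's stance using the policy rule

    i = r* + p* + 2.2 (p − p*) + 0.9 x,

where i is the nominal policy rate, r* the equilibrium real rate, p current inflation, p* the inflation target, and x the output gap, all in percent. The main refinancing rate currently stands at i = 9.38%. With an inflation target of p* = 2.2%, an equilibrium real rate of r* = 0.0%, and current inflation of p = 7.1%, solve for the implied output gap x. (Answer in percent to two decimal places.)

0.9 x = 9.38 − 0.0 − 2.2 − 2.2 × (7.1 − 2.2) = -3.6
x = -3.6 / 0.9 = -4.00

-4.00%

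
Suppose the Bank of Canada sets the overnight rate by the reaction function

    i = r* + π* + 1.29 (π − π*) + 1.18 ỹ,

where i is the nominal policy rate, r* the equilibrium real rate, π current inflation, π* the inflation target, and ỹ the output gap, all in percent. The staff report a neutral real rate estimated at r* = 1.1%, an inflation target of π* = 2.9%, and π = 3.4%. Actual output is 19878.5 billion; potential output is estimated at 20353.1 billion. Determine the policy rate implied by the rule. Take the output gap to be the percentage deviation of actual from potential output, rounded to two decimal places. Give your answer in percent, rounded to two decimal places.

1.90%

Output gap = 100 × (19878.5 − 20353.1) / 20353.1 = -2.33%.
i = 1.10 + 2.90 + 1.29 × (3.40 − 2.90) + 1.18 × (-2.33)
   = 1.10 + 2.9 + 0.645 − 2.7494 = 1.90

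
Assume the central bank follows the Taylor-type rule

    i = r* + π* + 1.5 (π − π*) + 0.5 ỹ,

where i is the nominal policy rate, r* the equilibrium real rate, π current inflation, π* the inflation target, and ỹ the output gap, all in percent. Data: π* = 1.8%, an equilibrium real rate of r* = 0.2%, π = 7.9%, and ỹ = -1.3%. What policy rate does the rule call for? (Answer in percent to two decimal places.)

10.50%

i = 0.2 + 1.8 + 1.5 × (7.9 − 1.8) + 0.5 × (-1.3)
   = 0.2 + 1.8 + 9.15 − 0.65 = 10.50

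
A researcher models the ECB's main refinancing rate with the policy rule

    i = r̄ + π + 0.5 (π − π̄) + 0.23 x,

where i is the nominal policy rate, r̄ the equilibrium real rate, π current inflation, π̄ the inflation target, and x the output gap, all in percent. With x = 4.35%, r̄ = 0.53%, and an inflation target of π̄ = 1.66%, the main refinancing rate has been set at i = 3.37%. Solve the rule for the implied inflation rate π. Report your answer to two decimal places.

1.78%

Collecting π: i = r̄ + (1 + 0.5) π − 0.5 π̄ + 0.23 x
1.5 π = 3.37 − 0.53 + 0.5 × 1.66 − 0.23 × 4.35 = 2.6695
π = 2.6695 / 1.5 = 1.78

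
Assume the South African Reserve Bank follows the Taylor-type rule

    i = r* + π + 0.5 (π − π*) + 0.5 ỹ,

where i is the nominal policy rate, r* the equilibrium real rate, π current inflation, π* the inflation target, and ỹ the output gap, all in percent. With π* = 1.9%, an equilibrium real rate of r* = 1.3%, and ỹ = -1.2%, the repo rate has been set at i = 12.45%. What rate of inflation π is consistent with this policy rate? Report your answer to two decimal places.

8.47%

Collecting π: i = r* + (1 + 0.5) π − 0.5 π* + 0.5 ỹ
1.5 π = 12.45 − 1.3 + 0.5 × 1.9 − 0.5 × (-1.2) = 12.7
π = 12.7 / 1.5 = 8.47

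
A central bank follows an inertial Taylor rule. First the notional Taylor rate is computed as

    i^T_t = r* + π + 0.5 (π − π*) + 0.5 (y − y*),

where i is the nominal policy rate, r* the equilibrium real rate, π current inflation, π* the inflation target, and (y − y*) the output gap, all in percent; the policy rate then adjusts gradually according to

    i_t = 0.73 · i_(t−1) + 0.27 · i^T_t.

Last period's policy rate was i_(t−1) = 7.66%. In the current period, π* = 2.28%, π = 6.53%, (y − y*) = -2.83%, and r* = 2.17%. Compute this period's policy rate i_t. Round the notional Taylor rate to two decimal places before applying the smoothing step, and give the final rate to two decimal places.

i^T_t = 2.17 + 6.53 + 0.5 × (6.53 − 2.28) + 0.5 × (-2.83)
   = 2.17 + 6.53 + 2.125 − 1.415 = 9.41
i_t = 0.73 × 7.66 + 0.27 × 9.41 = 5.5918 + 2.5407 = 8.13

8.13%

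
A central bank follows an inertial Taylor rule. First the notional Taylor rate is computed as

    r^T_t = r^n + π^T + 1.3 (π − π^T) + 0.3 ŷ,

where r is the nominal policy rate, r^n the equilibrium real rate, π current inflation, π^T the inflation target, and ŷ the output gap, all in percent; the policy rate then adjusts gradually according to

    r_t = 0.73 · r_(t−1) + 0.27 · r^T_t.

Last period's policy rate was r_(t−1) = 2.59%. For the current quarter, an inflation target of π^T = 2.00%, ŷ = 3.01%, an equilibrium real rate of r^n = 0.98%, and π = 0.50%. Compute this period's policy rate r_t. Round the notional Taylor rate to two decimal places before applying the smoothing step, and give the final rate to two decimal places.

2.41%

r^T_t = 0.98 + 2.00 + 1.3 × (0.50 − 2.00) + 0.3 × 3.01
   = 0.98 + 2 − 1.95 + 0.903 = 1.93
r_t = 0.73 × 2.59 + 0.27 × 1.93 = 1.8907 + 0.5211 = 2.41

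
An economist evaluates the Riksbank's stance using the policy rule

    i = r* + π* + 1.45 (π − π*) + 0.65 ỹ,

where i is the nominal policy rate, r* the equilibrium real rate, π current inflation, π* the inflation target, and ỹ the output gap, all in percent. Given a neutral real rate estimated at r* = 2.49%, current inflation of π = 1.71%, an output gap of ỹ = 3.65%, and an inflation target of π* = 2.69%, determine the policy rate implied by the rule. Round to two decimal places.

i = 2.49 + 2.69 + 1.45 × (1.71 − 2.69) + 0.65 × 3.65
   = 2.49 + 2.69 − 1.421 + 2.3725 = 6.13

6.13%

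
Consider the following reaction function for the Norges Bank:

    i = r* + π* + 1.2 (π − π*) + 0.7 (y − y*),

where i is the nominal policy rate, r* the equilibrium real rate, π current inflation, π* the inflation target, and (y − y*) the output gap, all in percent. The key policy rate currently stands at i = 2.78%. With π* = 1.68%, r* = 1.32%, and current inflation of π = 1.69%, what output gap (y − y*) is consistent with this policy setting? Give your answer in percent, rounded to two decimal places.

0.7 (y − y*) = 2.78 − 1.32 − 1.68 − 1.2 × (1.69 − 1.68) = -0.232
(y − y*) = -0.232 / 0.7 = -0.33

-0.33%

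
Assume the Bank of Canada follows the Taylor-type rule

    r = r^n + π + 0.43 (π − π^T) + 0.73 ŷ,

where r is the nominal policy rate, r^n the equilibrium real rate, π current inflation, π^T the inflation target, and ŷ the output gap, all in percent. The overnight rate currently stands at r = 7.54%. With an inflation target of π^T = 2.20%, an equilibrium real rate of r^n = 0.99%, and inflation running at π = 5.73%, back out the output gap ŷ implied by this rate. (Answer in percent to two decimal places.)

0.73 ŷ = 7.54 − 0.99 − 5.73 − 0.43 × (5.73 − 2.20) = -0.6979
ŷ = -0.6979 / 0.73 = -0.96

-0.96%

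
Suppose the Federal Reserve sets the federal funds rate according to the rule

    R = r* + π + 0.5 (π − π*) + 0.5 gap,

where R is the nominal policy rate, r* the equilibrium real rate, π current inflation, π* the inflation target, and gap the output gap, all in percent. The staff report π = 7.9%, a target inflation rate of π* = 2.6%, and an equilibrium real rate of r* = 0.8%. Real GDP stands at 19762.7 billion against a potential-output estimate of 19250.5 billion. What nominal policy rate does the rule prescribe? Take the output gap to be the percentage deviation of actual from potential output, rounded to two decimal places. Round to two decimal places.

12.68%

Output gap = 100 × (19762.7 − 19250.5) / 19250.5 = 2.66%.
R = 0.80 + 7.90 + 0.5 × (7.90 − 2.60) + 0.5 × 2.66
   = 0.80 + 7.9 + 2.65 + 1.33 = 12.68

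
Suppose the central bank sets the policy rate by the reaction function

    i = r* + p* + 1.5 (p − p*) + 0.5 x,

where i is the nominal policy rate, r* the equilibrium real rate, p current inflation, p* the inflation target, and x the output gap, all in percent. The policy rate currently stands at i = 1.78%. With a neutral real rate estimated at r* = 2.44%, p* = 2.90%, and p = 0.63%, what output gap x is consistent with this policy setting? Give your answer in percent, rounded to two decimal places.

-0.31%

0.5 x = 1.78 − 2.44 − 2.90 − 1.5 × (0.63 − 2.90) = -0.155
x = -0.155 / 0.5 = -0.31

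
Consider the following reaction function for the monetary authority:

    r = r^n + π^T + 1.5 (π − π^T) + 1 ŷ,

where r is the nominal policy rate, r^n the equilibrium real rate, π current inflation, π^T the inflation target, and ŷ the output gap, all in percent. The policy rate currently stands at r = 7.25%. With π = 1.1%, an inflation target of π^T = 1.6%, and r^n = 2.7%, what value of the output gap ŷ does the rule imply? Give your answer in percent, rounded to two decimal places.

3.70%

1 ŷ = 7.25 − 2.7 − 1.6 − 1.5 × (1.1 − 1.6) = 3.7
ŷ = 3.7 / 1 = 3.70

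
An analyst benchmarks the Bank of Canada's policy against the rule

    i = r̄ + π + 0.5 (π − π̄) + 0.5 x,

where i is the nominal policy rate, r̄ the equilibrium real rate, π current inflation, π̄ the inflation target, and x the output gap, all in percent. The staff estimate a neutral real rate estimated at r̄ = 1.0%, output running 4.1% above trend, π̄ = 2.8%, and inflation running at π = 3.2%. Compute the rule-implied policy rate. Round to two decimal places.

Output 4.1% above potential → x = 4.1.
i = 1.0 + 3.2 + 0.5 × (3.2 − 2.8) + 0.5 × 4.1
   = 1.0 + 3.2 + 0.2 + 2.05 = 6.45

6.45%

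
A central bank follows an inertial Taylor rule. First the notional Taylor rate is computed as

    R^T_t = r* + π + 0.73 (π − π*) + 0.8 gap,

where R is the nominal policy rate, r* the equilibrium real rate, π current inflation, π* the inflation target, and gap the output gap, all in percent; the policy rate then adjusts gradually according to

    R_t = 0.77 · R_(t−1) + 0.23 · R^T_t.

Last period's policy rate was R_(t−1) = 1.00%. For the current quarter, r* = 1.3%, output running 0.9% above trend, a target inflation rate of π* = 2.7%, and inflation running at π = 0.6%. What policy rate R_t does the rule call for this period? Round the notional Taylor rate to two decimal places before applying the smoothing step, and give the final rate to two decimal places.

1.02%

Output 0.9% above potential → gap = 0.9.
R^T_t = 1.3 + 0.6 + 0.73 × (0.6 − 2.7) + 0.8 × 0.9
   = 1.3 + 0.6 − 1.533 + 0.72 = 1.09
R_t = 0.77 × 1.00 + 0.23 × 1.09 = 0.77 + 0.2507 = 1.02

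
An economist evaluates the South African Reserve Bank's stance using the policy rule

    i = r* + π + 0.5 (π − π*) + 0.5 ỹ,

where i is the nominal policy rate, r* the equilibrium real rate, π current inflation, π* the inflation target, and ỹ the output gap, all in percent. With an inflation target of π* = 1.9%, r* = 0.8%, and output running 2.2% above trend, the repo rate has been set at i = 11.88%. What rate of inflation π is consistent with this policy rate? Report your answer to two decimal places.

7.29%

Output 2.2% above potential → ỹ = 2.2.
Collecting π: i = r* + (1 + 0.5) π − 0.5 π* + 0.5 ỹ
1.5 π = 11.88 − 0.8 + 0.5 × 1.9 − 0.5 × 2.2 = 10.93
π = 10.93 / 1.5 = 7.29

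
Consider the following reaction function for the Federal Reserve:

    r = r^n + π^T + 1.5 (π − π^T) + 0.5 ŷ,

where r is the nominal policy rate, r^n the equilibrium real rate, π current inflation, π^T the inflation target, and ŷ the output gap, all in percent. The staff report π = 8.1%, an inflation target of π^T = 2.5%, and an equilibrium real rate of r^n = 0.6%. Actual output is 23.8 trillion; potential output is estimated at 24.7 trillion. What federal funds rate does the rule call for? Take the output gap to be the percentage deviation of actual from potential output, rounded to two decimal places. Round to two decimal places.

9.68%

Output gap = 100 × (23.8 − 24.7) / 24.7 = -3.64%.
r = 0.60 + 2.50 + 1.5 × (8.10 − 2.50) + 0.5 × (-3.64)
   = 0.60 + 2.5 + 8.4 − 1.82 = 9.68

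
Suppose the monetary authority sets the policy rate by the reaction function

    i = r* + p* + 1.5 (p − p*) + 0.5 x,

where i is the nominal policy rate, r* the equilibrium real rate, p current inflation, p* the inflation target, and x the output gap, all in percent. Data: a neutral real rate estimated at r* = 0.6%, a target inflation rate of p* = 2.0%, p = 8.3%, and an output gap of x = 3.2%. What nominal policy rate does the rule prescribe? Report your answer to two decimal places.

13.65%

i = 0.6 + 2.0 + 1.5 × (8.3 − 2.0) + 0.5 × 3.2
   = 0.6 + 2 + 9.45 + 1.6 = 13.65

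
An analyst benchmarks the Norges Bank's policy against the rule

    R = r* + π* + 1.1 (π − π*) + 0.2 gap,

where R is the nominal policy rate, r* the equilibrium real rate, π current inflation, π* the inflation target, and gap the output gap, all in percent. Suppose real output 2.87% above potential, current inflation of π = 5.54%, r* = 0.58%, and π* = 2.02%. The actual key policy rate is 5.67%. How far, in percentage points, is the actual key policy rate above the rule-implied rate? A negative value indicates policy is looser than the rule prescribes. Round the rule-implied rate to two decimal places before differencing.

-1.38 pp

Output 2.87% above potential → gap = 2.87.
R = 0.58 + 2.02 + 1.1 × (5.54 − 2.02) + 0.2 × 2.87
   = 0.58 + 2.02 + 3.872 + 0.574 = 7.05
Deviation = 5.67 − 7.05 = -1.38 pp.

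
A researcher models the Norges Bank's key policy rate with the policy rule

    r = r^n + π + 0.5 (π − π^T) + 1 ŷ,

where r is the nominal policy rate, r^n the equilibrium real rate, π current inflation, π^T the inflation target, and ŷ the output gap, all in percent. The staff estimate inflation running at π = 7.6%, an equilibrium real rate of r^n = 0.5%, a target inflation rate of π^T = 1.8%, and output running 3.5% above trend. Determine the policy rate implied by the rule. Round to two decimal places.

Output 3.5% above potential → ŷ = 3.5.
r = 0.5 + 7.6 + 0.5 × (7.6 − 1.8) + 1 × 3.5
   = 0.5 + 7.6 + 2.9 + 3.5 = 14.50

14.50%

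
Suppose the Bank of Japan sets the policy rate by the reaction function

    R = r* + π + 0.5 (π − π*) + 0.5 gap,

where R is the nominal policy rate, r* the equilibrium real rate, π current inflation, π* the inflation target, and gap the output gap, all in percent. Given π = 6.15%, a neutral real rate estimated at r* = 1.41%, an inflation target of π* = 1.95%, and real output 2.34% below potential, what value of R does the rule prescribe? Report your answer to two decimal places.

8.49%

Output 2.34% below potential → gap = -2.34.
R = 1.41 + 6.15 + 0.5 × (6.15 − 1.95) + 0.5 × (-2.34)
   = 1.41 + 6.15 + 2.1 − 1.17 = 8.49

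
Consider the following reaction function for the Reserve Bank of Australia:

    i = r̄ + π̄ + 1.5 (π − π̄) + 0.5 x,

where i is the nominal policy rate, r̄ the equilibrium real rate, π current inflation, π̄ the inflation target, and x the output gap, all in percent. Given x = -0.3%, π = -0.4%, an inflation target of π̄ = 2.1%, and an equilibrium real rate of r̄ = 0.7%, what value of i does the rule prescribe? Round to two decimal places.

-1.10%

i = 0.7 + 2.1 + 1.5 × (-0.4 − 2.1) + 0.5 × (-0.3)
   = 0.7 + 2.1 − 3.75 − 0.15 = -1.10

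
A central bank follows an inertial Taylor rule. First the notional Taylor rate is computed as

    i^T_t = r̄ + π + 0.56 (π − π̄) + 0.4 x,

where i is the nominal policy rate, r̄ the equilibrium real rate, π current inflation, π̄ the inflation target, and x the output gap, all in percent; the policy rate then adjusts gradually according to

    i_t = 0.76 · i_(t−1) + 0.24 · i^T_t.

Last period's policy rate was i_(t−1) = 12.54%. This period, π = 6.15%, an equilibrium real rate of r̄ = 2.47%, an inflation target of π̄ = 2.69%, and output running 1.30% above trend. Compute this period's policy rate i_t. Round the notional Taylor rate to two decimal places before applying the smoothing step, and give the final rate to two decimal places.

12.19%

Output 1.30% above potential → x = 1.30.
i^T_t = 2.47 + 6.15 + 0.56 × (6.15 − 2.69) + 0.4 × 1.30
   = 2.47 + 6.15 + 1.9376 + 0.52 = 11.08
i_t = 0.76 × 12.54 + 0.24 × 11.08 = 9.5304 + 2.6592 = 12.19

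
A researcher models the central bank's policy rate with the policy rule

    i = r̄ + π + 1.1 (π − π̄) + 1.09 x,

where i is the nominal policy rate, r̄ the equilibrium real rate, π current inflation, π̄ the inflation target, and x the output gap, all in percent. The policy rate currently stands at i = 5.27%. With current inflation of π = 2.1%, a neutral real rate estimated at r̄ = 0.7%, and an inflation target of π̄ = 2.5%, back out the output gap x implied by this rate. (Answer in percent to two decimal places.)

1.09 x = 5.27 − 0.7 − 2.1 − 1.1 × (2.1 − 2.5) = 2.91
x = 2.91 / 1.09 = 2.67

2.67%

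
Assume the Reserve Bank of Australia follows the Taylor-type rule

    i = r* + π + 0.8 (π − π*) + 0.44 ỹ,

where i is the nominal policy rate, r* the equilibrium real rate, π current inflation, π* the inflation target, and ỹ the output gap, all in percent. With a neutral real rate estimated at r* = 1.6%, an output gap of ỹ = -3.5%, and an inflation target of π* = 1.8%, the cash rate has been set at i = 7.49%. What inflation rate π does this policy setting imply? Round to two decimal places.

Collecting π: i = r* + (1 + 0.8) π − 0.8 π* + 0.44 ỹ
1.8 π = 7.49 − 1.6 + 0.8 × 1.8 − 0.44 × (-3.5) = 8.87
π = 8.87 / 1.8 = 4.93

4.93%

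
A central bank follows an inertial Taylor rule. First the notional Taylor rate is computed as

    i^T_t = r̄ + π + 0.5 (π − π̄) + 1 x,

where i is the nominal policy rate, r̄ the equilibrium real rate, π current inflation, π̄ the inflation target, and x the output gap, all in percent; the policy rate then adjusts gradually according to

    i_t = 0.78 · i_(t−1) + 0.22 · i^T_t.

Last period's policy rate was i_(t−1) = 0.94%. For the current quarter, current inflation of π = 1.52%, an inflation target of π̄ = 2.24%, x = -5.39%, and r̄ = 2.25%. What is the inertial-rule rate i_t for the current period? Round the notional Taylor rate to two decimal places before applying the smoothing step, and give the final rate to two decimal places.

0.30%

i^T_t = 2.25 + 1.52 + 0.5 × (1.52 − 2.24) + 1 × (-5.39)
   = 2.25 + 1.52 − 0.36 − 5.39 = -1.98
i_t = 0.78 × 0.94 + 0.22 × (-1.98) = 0.7332 − 0.4356 = 0.30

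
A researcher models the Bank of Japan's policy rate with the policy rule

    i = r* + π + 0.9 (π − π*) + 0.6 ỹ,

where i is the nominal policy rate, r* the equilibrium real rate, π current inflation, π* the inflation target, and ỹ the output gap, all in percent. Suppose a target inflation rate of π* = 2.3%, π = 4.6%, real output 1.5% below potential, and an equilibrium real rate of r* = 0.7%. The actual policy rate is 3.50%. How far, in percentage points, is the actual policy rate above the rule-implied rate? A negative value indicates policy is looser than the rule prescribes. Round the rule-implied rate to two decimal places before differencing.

-2.97 pp

Output 1.5% below potential → ỹ = -1.5.
i = 0.7 + 4.6 + 0.9 × (4.6 − 2.3) + 0.6 × (-1.5)
   = 0.7 + 4.6 + 2.07 − 0.9 = 6.47
Deviation = 3.50 − 6.47 = -2.97 pp.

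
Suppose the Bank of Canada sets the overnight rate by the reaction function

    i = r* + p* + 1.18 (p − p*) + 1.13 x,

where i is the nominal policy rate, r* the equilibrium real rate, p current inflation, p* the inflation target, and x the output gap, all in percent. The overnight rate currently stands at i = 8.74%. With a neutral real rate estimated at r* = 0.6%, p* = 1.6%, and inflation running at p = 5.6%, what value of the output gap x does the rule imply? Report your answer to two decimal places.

1.13 x = 8.74 − 0.6 − 1.6 − 1.18 × (5.6 − 1.6) = 1.82
x = 1.82 / 1.13 = 1.61

1.61%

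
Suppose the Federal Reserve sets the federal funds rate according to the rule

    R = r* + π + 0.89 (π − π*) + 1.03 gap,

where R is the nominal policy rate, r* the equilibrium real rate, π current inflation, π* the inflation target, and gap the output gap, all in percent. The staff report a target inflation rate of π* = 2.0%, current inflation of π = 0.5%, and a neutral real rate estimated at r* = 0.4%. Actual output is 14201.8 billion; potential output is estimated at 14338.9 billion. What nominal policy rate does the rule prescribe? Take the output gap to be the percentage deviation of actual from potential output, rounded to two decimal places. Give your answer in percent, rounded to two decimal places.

Output gap = 100 × (14201.8 − 14338.9) / 14338.9 = -0.96%.
R = 0.40 + 0.50 + 0.89 × (0.50 − 2.00) + 1.03 × (-0.96)
   = 0.40 + 0.5 − 1.335 − 0.9888 = -1.42

-1.42%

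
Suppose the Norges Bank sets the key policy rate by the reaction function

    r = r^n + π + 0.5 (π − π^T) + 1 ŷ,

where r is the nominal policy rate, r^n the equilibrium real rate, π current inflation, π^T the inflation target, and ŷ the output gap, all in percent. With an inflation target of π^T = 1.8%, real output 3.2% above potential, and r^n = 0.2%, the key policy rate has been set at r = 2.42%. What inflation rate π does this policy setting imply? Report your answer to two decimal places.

Output 3.2% above potential → ŷ = 3.2.
Collecting π: r = r^n + (1 + 0.5) π − 0.5 π^T + 1 ŷ
1.5 π = 2.42 − 0.2 + 0.5 × 1.8 − 1 × 3.2 = -0.08
π = -0.08 / 1.5 = -0.05

-0.05%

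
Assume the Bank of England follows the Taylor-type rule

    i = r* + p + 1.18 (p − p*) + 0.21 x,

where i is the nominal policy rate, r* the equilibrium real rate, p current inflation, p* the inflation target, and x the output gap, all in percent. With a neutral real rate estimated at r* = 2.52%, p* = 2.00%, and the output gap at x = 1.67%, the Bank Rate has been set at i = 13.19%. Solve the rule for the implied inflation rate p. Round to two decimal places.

Collecting p: i = r* + (1 + 1.18) p − 1.18 p* + 0.21 x
2.18 p = 13.19 − 2.52 + 1.18 × 2.00 − 0.21 × 1.67 = 12.6793
p = 12.6793 / 2.18 = 5.82

5.82%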